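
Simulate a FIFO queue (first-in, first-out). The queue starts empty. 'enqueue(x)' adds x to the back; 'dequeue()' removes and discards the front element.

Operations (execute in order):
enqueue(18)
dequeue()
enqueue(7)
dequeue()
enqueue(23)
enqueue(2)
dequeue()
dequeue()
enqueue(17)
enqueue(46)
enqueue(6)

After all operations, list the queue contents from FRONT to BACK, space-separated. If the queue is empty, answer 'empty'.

Answer: 17 46 6

Derivation:
enqueue(18): [18]
dequeue(): []
enqueue(7): [7]
dequeue(): []
enqueue(23): [23]
enqueue(2): [23, 2]
dequeue(): [2]
dequeue(): []
enqueue(17): [17]
enqueue(46): [17, 46]
enqueue(6): [17, 46, 6]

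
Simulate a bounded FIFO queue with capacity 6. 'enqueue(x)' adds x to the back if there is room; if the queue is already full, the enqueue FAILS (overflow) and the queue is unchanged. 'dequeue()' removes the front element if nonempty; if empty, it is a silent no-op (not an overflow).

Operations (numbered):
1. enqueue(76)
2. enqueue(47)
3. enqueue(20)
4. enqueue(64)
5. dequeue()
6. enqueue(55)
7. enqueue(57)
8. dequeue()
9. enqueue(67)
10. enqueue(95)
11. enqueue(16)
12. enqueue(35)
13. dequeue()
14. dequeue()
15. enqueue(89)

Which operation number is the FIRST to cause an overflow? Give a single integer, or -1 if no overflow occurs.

Answer: 11

Derivation:
1. enqueue(76): size=1
2. enqueue(47): size=2
3. enqueue(20): size=3
4. enqueue(64): size=4
5. dequeue(): size=3
6. enqueue(55): size=4
7. enqueue(57): size=5
8. dequeue(): size=4
9. enqueue(67): size=5
10. enqueue(95): size=6
11. enqueue(16): size=6=cap → OVERFLOW (fail)
12. enqueue(35): size=6=cap → OVERFLOW (fail)
13. dequeue(): size=5
14. dequeue(): size=4
15. enqueue(89): size=5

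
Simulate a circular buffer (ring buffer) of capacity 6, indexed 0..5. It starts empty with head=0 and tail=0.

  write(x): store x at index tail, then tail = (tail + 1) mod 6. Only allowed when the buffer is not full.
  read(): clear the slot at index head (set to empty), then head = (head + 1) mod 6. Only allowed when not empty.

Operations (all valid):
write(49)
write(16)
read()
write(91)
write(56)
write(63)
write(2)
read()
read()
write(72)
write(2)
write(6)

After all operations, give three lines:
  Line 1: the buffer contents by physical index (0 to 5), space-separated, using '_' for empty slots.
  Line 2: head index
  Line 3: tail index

Answer: 72 2 6 56 63 2
3
3

Derivation:
write(49): buf=[49 _ _ _ _ _], head=0, tail=1, size=1
write(16): buf=[49 16 _ _ _ _], head=0, tail=2, size=2
read(): buf=[_ 16 _ _ _ _], head=1, tail=2, size=1
write(91): buf=[_ 16 91 _ _ _], head=1, tail=3, size=2
write(56): buf=[_ 16 91 56 _ _], head=1, tail=4, size=3
write(63): buf=[_ 16 91 56 63 _], head=1, tail=5, size=4
write(2): buf=[_ 16 91 56 63 2], head=1, tail=0, size=5
read(): buf=[_ _ 91 56 63 2], head=2, tail=0, size=4
read(): buf=[_ _ _ 56 63 2], head=3, tail=0, size=3
write(72): buf=[72 _ _ 56 63 2], head=3, tail=1, size=4
write(2): buf=[72 2 _ 56 63 2], head=3, tail=2, size=5
write(6): buf=[72 2 6 56 63 2], head=3, tail=3, size=6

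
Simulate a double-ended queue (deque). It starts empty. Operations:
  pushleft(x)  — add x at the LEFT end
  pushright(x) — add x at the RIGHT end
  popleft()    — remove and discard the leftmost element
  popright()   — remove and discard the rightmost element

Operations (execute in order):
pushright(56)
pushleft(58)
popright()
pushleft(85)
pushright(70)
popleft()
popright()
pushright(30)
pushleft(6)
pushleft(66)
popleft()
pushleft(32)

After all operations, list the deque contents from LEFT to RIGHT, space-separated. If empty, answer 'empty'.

pushright(56): [56]
pushleft(58): [58, 56]
popright(): [58]
pushleft(85): [85, 58]
pushright(70): [85, 58, 70]
popleft(): [58, 70]
popright(): [58]
pushright(30): [58, 30]
pushleft(6): [6, 58, 30]
pushleft(66): [66, 6, 58, 30]
popleft(): [6, 58, 30]
pushleft(32): [32, 6, 58, 30]

Answer: 32 6 58 30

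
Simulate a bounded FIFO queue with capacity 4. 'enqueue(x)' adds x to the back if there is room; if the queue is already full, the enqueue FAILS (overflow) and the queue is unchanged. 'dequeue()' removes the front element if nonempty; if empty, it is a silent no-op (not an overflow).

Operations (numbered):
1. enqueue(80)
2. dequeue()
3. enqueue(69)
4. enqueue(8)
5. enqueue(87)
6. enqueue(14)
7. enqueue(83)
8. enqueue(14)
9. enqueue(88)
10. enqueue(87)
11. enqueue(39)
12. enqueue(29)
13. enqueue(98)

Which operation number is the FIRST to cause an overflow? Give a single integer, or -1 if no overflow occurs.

1. enqueue(80): size=1
2. dequeue(): size=0
3. enqueue(69): size=1
4. enqueue(8): size=2
5. enqueue(87): size=3
6. enqueue(14): size=4
7. enqueue(83): size=4=cap → OVERFLOW (fail)
8. enqueue(14): size=4=cap → OVERFLOW (fail)
9. enqueue(88): size=4=cap → OVERFLOW (fail)
10. enqueue(87): size=4=cap → OVERFLOW (fail)
11. enqueue(39): size=4=cap → OVERFLOW (fail)
12. enqueue(29): size=4=cap → OVERFLOW (fail)
13. enqueue(98): size=4=cap → OVERFLOW (fail)

Answer: 7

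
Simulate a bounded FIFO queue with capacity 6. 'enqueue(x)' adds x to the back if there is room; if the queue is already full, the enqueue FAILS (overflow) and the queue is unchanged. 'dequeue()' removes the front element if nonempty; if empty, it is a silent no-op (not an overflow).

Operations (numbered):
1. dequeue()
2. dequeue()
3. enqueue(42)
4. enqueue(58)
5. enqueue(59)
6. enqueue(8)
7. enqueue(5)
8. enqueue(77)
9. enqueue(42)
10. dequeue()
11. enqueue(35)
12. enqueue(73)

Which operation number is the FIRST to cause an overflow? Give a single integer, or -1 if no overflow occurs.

1. dequeue(): empty, no-op, size=0
2. dequeue(): empty, no-op, size=0
3. enqueue(42): size=1
4. enqueue(58): size=2
5. enqueue(59): size=3
6. enqueue(8): size=4
7. enqueue(5): size=5
8. enqueue(77): size=6
9. enqueue(42): size=6=cap → OVERFLOW (fail)
10. dequeue(): size=5
11. enqueue(35): size=6
12. enqueue(73): size=6=cap → OVERFLOW (fail)

Answer: 9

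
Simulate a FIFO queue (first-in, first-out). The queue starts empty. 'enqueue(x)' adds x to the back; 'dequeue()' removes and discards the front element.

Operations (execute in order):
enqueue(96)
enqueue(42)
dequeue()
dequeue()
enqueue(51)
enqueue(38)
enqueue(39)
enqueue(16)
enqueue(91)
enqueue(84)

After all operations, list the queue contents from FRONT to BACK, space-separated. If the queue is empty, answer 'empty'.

enqueue(96): [96]
enqueue(42): [96, 42]
dequeue(): [42]
dequeue(): []
enqueue(51): [51]
enqueue(38): [51, 38]
enqueue(39): [51, 38, 39]
enqueue(16): [51, 38, 39, 16]
enqueue(91): [51, 38, 39, 16, 91]
enqueue(84): [51, 38, 39, 16, 91, 84]

Answer: 51 38 39 16 91 84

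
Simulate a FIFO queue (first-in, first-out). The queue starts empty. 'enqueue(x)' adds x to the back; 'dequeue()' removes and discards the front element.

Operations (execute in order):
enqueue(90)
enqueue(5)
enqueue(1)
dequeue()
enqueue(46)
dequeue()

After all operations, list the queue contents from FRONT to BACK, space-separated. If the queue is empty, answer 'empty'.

enqueue(90): [90]
enqueue(5): [90, 5]
enqueue(1): [90, 5, 1]
dequeue(): [5, 1]
enqueue(46): [5, 1, 46]
dequeue(): [1, 46]

Answer: 1 46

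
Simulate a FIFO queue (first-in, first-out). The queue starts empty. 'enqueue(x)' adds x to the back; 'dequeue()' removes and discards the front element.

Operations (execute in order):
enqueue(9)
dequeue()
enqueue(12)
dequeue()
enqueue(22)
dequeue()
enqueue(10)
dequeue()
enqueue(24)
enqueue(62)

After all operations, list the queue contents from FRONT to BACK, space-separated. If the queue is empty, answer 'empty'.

enqueue(9): [9]
dequeue(): []
enqueue(12): [12]
dequeue(): []
enqueue(22): [22]
dequeue(): []
enqueue(10): [10]
dequeue(): []
enqueue(24): [24]
enqueue(62): [24, 62]

Answer: 24 62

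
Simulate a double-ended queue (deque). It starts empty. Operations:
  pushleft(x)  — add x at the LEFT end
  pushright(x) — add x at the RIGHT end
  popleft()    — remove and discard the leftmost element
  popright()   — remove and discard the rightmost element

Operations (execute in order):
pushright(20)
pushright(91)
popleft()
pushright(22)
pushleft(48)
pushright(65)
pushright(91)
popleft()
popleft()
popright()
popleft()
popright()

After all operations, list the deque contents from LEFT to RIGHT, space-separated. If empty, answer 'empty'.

pushright(20): [20]
pushright(91): [20, 91]
popleft(): [91]
pushright(22): [91, 22]
pushleft(48): [48, 91, 22]
pushright(65): [48, 91, 22, 65]
pushright(91): [48, 91, 22, 65, 91]
popleft(): [91, 22, 65, 91]
popleft(): [22, 65, 91]
popright(): [22, 65]
popleft(): [65]
popright(): []

Answer: empty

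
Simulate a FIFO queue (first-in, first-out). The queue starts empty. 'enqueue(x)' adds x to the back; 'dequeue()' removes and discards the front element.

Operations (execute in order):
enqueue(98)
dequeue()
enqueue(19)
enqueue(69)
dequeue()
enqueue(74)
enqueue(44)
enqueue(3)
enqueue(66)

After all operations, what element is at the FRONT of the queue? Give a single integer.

Answer: 69

Derivation:
enqueue(98): queue = [98]
dequeue(): queue = []
enqueue(19): queue = [19]
enqueue(69): queue = [19, 69]
dequeue(): queue = [69]
enqueue(74): queue = [69, 74]
enqueue(44): queue = [69, 74, 44]
enqueue(3): queue = [69, 74, 44, 3]
enqueue(66): queue = [69, 74, 44, 3, 66]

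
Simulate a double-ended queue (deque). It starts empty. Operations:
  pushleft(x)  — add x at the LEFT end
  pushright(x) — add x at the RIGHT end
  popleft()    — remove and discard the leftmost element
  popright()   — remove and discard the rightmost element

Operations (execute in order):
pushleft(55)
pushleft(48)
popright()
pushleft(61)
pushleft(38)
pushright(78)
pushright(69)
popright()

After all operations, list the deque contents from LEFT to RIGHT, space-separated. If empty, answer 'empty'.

Answer: 38 61 48 78

Derivation:
pushleft(55): [55]
pushleft(48): [48, 55]
popright(): [48]
pushleft(61): [61, 48]
pushleft(38): [38, 61, 48]
pushright(78): [38, 61, 48, 78]
pushright(69): [38, 61, 48, 78, 69]
popright(): [38, 61, 48, 78]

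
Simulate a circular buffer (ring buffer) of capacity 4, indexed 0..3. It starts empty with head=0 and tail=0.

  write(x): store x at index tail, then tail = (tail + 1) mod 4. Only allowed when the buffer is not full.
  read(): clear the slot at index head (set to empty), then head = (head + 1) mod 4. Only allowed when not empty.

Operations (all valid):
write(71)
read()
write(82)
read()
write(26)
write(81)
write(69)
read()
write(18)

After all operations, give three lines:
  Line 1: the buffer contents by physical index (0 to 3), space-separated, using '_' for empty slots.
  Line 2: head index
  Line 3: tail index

Answer: 69 18 _ 81
3
2

Derivation:
write(71): buf=[71 _ _ _], head=0, tail=1, size=1
read(): buf=[_ _ _ _], head=1, tail=1, size=0
write(82): buf=[_ 82 _ _], head=1, tail=2, size=1
read(): buf=[_ _ _ _], head=2, tail=2, size=0
write(26): buf=[_ _ 26 _], head=2, tail=3, size=1
write(81): buf=[_ _ 26 81], head=2, tail=0, size=2
write(69): buf=[69 _ 26 81], head=2, tail=1, size=3
read(): buf=[69 _ _ 81], head=3, tail=1, size=2
write(18): buf=[69 18 _ 81], head=3, tail=2, size=3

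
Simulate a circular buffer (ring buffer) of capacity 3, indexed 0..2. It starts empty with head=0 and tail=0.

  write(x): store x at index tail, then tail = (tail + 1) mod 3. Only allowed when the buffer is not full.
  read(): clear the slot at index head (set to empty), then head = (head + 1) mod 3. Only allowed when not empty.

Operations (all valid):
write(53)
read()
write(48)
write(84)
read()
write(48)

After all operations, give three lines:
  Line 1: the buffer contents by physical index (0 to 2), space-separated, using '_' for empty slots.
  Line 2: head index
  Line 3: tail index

Answer: 48 _ 84
2
1

Derivation:
write(53): buf=[53 _ _], head=0, tail=1, size=1
read(): buf=[_ _ _], head=1, tail=1, size=0
write(48): buf=[_ 48 _], head=1, tail=2, size=1
write(84): buf=[_ 48 84], head=1, tail=0, size=2
read(): buf=[_ _ 84], head=2, tail=0, size=1
write(48): buf=[48 _ 84], head=2, tail=1, size=2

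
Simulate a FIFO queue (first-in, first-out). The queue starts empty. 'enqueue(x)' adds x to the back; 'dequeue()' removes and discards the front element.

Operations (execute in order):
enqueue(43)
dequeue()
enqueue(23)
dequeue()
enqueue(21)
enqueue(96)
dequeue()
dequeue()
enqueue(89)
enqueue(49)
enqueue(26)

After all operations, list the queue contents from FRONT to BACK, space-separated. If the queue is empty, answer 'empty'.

Answer: 89 49 26

Derivation:
enqueue(43): [43]
dequeue(): []
enqueue(23): [23]
dequeue(): []
enqueue(21): [21]
enqueue(96): [21, 96]
dequeue(): [96]
dequeue(): []
enqueue(89): [89]
enqueue(49): [89, 49]
enqueue(26): [89, 49, 26]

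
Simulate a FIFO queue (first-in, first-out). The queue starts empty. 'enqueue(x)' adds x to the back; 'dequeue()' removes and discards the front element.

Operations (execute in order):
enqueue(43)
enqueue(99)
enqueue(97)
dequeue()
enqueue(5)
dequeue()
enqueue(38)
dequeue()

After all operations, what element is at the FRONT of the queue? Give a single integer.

Answer: 5

Derivation:
enqueue(43): queue = [43]
enqueue(99): queue = [43, 99]
enqueue(97): queue = [43, 99, 97]
dequeue(): queue = [99, 97]
enqueue(5): queue = [99, 97, 5]
dequeue(): queue = [97, 5]
enqueue(38): queue = [97, 5, 38]
dequeue(): queue = [5, 38]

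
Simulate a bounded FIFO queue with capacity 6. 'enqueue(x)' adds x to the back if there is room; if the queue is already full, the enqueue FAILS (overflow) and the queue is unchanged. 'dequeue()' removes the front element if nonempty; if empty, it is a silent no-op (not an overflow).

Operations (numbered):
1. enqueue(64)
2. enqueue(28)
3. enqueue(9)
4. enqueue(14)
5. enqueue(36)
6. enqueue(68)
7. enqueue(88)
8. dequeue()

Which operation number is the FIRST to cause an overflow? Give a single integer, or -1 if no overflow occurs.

1. enqueue(64): size=1
2. enqueue(28): size=2
3. enqueue(9): size=3
4. enqueue(14): size=4
5. enqueue(36): size=5
6. enqueue(68): size=6
7. enqueue(88): size=6=cap → OVERFLOW (fail)
8. dequeue(): size=5

Answer: 7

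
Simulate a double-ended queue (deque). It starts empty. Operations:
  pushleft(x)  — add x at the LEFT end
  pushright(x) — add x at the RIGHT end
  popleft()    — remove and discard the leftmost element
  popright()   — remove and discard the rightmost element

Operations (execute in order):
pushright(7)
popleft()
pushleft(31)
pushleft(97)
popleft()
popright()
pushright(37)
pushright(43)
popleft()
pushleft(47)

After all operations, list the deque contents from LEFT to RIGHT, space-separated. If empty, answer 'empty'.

Answer: 47 43

Derivation:
pushright(7): [7]
popleft(): []
pushleft(31): [31]
pushleft(97): [97, 31]
popleft(): [31]
popright(): []
pushright(37): [37]
pushright(43): [37, 43]
popleft(): [43]
pushleft(47): [47, 43]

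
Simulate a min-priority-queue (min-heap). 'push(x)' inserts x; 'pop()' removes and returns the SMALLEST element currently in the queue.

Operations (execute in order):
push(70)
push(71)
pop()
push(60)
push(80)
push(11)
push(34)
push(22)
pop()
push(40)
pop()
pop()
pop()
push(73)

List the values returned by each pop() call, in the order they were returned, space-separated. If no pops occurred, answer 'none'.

Answer: 70 11 22 34 40

Derivation:
push(70): heap contents = [70]
push(71): heap contents = [70, 71]
pop() → 70: heap contents = [71]
push(60): heap contents = [60, 71]
push(80): heap contents = [60, 71, 80]
push(11): heap contents = [11, 60, 71, 80]
push(34): heap contents = [11, 34, 60, 71, 80]
push(22): heap contents = [11, 22, 34, 60, 71, 80]
pop() → 11: heap contents = [22, 34, 60, 71, 80]
push(40): heap contents = [22, 34, 40, 60, 71, 80]
pop() → 22: heap contents = [34, 40, 60, 71, 80]
pop() → 34: heap contents = [40, 60, 71, 80]
pop() → 40: heap contents = [60, 71, 80]
push(73): heap contents = [60, 71, 73, 80]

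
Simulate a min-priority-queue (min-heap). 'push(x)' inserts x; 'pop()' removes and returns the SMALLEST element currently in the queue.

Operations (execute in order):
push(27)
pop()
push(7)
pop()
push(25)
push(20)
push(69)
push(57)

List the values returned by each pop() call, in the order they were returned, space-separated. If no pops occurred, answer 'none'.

push(27): heap contents = [27]
pop() → 27: heap contents = []
push(7): heap contents = [7]
pop() → 7: heap contents = []
push(25): heap contents = [25]
push(20): heap contents = [20, 25]
push(69): heap contents = [20, 25, 69]
push(57): heap contents = [20, 25, 57, 69]

Answer: 27 7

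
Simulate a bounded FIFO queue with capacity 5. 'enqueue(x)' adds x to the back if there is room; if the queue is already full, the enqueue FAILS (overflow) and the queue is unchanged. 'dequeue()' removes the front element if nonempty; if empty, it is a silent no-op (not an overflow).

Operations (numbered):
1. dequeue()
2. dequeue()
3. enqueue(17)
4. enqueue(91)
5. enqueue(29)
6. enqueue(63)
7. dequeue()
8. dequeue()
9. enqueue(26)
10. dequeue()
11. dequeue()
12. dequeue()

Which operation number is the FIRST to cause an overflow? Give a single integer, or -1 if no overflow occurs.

1. dequeue(): empty, no-op, size=0
2. dequeue(): empty, no-op, size=0
3. enqueue(17): size=1
4. enqueue(91): size=2
5. enqueue(29): size=3
6. enqueue(63): size=4
7. dequeue(): size=3
8. dequeue(): size=2
9. enqueue(26): size=3
10. dequeue(): size=2
11. dequeue(): size=1
12. dequeue(): size=0

Answer: -1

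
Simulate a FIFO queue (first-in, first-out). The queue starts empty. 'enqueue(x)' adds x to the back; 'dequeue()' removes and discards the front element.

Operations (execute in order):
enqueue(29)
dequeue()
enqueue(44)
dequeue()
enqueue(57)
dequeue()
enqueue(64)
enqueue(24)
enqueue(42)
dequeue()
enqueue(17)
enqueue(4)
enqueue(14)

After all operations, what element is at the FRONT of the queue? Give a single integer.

enqueue(29): queue = [29]
dequeue(): queue = []
enqueue(44): queue = [44]
dequeue(): queue = []
enqueue(57): queue = [57]
dequeue(): queue = []
enqueue(64): queue = [64]
enqueue(24): queue = [64, 24]
enqueue(42): queue = [64, 24, 42]
dequeue(): queue = [24, 42]
enqueue(17): queue = [24, 42, 17]
enqueue(4): queue = [24, 42, 17, 4]
enqueue(14): queue = [24, 42, 17, 4, 14]

Answer: 24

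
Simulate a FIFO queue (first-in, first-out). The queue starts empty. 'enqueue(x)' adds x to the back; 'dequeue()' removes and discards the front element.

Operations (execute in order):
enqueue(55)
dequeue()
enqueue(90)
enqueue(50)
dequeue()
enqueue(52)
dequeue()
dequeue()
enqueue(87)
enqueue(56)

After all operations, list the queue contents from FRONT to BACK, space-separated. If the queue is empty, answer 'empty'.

enqueue(55): [55]
dequeue(): []
enqueue(90): [90]
enqueue(50): [90, 50]
dequeue(): [50]
enqueue(52): [50, 52]
dequeue(): [52]
dequeue(): []
enqueue(87): [87]
enqueue(56): [87, 56]

Answer: 87 56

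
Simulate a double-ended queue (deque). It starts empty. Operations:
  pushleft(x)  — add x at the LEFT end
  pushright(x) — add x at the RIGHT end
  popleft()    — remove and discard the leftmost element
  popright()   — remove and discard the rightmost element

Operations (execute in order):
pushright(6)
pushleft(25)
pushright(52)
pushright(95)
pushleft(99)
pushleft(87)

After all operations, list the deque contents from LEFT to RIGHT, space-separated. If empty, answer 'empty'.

pushright(6): [6]
pushleft(25): [25, 6]
pushright(52): [25, 6, 52]
pushright(95): [25, 6, 52, 95]
pushleft(99): [99, 25, 6, 52, 95]
pushleft(87): [87, 99, 25, 6, 52, 95]

Answer: 87 99 25 6 52 95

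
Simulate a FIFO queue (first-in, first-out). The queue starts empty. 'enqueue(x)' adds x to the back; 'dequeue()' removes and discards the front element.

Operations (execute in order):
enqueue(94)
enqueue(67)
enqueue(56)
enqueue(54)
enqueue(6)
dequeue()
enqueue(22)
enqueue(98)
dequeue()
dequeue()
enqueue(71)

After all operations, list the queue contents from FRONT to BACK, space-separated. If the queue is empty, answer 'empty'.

Answer: 54 6 22 98 71

Derivation:
enqueue(94): [94]
enqueue(67): [94, 67]
enqueue(56): [94, 67, 56]
enqueue(54): [94, 67, 56, 54]
enqueue(6): [94, 67, 56, 54, 6]
dequeue(): [67, 56, 54, 6]
enqueue(22): [67, 56, 54, 6, 22]
enqueue(98): [67, 56, 54, 6, 22, 98]
dequeue(): [56, 54, 6, 22, 98]
dequeue(): [54, 6, 22, 98]
enqueue(71): [54, 6, 22, 98, 71]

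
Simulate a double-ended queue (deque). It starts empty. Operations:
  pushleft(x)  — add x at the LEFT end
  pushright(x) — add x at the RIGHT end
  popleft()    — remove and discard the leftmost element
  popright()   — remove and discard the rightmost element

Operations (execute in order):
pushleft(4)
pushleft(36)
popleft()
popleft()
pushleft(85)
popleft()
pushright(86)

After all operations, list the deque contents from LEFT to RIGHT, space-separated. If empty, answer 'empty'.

pushleft(4): [4]
pushleft(36): [36, 4]
popleft(): [4]
popleft(): []
pushleft(85): [85]
popleft(): []
pushright(86): [86]

Answer: 86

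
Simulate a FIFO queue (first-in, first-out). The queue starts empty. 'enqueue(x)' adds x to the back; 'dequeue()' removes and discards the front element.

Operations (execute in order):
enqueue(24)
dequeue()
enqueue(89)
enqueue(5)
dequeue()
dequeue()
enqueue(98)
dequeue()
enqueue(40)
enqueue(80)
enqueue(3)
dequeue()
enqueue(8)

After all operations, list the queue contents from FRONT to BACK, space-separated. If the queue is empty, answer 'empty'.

Answer: 80 3 8

Derivation:
enqueue(24): [24]
dequeue(): []
enqueue(89): [89]
enqueue(5): [89, 5]
dequeue(): [5]
dequeue(): []
enqueue(98): [98]
dequeue(): []
enqueue(40): [40]
enqueue(80): [40, 80]
enqueue(3): [40, 80, 3]
dequeue(): [80, 3]
enqueue(8): [80, 3, 8]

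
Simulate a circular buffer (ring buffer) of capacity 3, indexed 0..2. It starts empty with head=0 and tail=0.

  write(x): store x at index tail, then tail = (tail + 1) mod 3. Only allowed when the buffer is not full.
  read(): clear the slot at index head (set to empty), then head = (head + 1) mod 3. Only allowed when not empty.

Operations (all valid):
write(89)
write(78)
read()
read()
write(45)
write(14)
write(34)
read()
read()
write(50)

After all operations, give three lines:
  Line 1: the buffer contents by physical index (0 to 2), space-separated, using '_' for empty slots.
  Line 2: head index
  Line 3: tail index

write(89): buf=[89 _ _], head=0, tail=1, size=1
write(78): buf=[89 78 _], head=0, tail=2, size=2
read(): buf=[_ 78 _], head=1, tail=2, size=1
read(): buf=[_ _ _], head=2, tail=2, size=0
write(45): buf=[_ _ 45], head=2, tail=0, size=1
write(14): buf=[14 _ 45], head=2, tail=1, size=2
write(34): buf=[14 34 45], head=2, tail=2, size=3
read(): buf=[14 34 _], head=0, tail=2, size=2
read(): buf=[_ 34 _], head=1, tail=2, size=1
write(50): buf=[_ 34 50], head=1, tail=0, size=2

Answer: _ 34 50
1
0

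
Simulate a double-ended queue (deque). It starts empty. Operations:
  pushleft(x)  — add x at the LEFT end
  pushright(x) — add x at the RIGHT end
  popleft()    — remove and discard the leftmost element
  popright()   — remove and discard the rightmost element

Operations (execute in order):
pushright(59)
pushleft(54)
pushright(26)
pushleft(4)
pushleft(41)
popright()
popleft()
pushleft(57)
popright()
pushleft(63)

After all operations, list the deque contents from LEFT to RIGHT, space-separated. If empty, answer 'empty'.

pushright(59): [59]
pushleft(54): [54, 59]
pushright(26): [54, 59, 26]
pushleft(4): [4, 54, 59, 26]
pushleft(41): [41, 4, 54, 59, 26]
popright(): [41, 4, 54, 59]
popleft(): [4, 54, 59]
pushleft(57): [57, 4, 54, 59]
popright(): [57, 4, 54]
pushleft(63): [63, 57, 4, 54]

Answer: 63 57 4 54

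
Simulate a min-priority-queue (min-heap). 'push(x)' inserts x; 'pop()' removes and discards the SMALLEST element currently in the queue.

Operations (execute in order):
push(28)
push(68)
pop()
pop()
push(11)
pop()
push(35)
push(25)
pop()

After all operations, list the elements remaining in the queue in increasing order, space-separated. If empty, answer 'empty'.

push(28): heap contents = [28]
push(68): heap contents = [28, 68]
pop() → 28: heap contents = [68]
pop() → 68: heap contents = []
push(11): heap contents = [11]
pop() → 11: heap contents = []
push(35): heap contents = [35]
push(25): heap contents = [25, 35]
pop() → 25: heap contents = [35]

Answer: 35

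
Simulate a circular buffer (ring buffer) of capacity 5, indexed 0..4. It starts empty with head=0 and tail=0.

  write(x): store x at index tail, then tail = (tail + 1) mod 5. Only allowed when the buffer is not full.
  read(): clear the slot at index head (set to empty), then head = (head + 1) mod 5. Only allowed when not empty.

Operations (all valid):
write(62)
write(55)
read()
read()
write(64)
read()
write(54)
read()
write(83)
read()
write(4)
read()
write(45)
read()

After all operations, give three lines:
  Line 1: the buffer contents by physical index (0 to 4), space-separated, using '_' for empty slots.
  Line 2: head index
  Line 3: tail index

write(62): buf=[62 _ _ _ _], head=0, tail=1, size=1
write(55): buf=[62 55 _ _ _], head=0, tail=2, size=2
read(): buf=[_ 55 _ _ _], head=1, tail=2, size=1
read(): buf=[_ _ _ _ _], head=2, tail=2, size=0
write(64): buf=[_ _ 64 _ _], head=2, tail=3, size=1
read(): buf=[_ _ _ _ _], head=3, tail=3, size=0
write(54): buf=[_ _ _ 54 _], head=3, tail=4, size=1
read(): buf=[_ _ _ _ _], head=4, tail=4, size=0
write(83): buf=[_ _ _ _ 83], head=4, tail=0, size=1
read(): buf=[_ _ _ _ _], head=0, tail=0, size=0
write(4): buf=[4 _ _ _ _], head=0, tail=1, size=1
read(): buf=[_ _ _ _ _], head=1, tail=1, size=0
write(45): buf=[_ 45 _ _ _], head=1, tail=2, size=1
read(): buf=[_ _ _ _ _], head=2, tail=2, size=0

Answer: _ _ _ _ _
2
2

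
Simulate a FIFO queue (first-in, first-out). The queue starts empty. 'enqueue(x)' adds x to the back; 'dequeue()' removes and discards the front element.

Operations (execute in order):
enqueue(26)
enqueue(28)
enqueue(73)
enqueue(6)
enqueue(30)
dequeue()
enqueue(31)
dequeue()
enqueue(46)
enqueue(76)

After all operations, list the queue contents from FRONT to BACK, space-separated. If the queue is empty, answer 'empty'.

enqueue(26): [26]
enqueue(28): [26, 28]
enqueue(73): [26, 28, 73]
enqueue(6): [26, 28, 73, 6]
enqueue(30): [26, 28, 73, 6, 30]
dequeue(): [28, 73, 6, 30]
enqueue(31): [28, 73, 6, 30, 31]
dequeue(): [73, 6, 30, 31]
enqueue(46): [73, 6, 30, 31, 46]
enqueue(76): [73, 6, 30, 31, 46, 76]

Answer: 73 6 30 31 46 76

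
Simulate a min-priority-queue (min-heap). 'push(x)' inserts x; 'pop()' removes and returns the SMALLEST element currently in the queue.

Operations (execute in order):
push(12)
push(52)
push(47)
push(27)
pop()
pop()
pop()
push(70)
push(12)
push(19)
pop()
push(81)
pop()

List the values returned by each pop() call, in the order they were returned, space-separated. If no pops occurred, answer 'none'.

Answer: 12 27 47 12 19

Derivation:
push(12): heap contents = [12]
push(52): heap contents = [12, 52]
push(47): heap contents = [12, 47, 52]
push(27): heap contents = [12, 27, 47, 52]
pop() → 12: heap contents = [27, 47, 52]
pop() → 27: heap contents = [47, 52]
pop() → 47: heap contents = [52]
push(70): heap contents = [52, 70]
push(12): heap contents = [12, 52, 70]
push(19): heap contents = [12, 19, 52, 70]
pop() → 12: heap contents = [19, 52, 70]
push(81): heap contents = [19, 52, 70, 81]
pop() → 19: heap contents = [52, 70, 81]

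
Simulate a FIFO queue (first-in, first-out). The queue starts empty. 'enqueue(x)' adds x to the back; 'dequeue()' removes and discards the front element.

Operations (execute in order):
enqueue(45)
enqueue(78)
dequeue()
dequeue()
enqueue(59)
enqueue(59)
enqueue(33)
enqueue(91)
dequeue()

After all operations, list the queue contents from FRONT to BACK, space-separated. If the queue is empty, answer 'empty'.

enqueue(45): [45]
enqueue(78): [45, 78]
dequeue(): [78]
dequeue(): []
enqueue(59): [59]
enqueue(59): [59, 59]
enqueue(33): [59, 59, 33]
enqueue(91): [59, 59, 33, 91]
dequeue(): [59, 33, 91]

Answer: 59 33 91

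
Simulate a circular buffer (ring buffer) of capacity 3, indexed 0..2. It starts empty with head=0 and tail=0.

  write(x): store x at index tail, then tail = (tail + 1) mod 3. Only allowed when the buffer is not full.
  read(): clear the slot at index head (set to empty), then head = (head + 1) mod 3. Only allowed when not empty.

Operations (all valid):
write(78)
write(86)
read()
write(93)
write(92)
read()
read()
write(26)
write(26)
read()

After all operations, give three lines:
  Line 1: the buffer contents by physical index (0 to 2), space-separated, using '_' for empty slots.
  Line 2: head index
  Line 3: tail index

Answer: _ 26 26
1
0

Derivation:
write(78): buf=[78 _ _], head=0, tail=1, size=1
write(86): buf=[78 86 _], head=0, tail=2, size=2
read(): buf=[_ 86 _], head=1, tail=2, size=1
write(93): buf=[_ 86 93], head=1, tail=0, size=2
write(92): buf=[92 86 93], head=1, tail=1, size=3
read(): buf=[92 _ 93], head=2, tail=1, size=2
read(): buf=[92 _ _], head=0, tail=1, size=1
write(26): buf=[92 26 _], head=0, tail=2, size=2
write(26): buf=[92 26 26], head=0, tail=0, size=3
read(): buf=[_ 26 26], head=1, tail=0, size=2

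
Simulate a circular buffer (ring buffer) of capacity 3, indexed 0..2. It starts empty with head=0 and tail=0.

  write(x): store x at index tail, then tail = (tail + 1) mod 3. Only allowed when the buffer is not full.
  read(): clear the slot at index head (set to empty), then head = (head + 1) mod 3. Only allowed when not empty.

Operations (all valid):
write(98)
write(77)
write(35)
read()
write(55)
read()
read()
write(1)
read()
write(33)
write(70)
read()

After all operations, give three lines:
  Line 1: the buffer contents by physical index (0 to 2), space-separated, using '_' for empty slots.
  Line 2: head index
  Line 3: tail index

Answer: 70 _ 33
2
1

Derivation:
write(98): buf=[98 _ _], head=0, tail=1, size=1
write(77): buf=[98 77 _], head=0, tail=2, size=2
write(35): buf=[98 77 35], head=0, tail=0, size=3
read(): buf=[_ 77 35], head=1, tail=0, size=2
write(55): buf=[55 77 35], head=1, tail=1, size=3
read(): buf=[55 _ 35], head=2, tail=1, size=2
read(): buf=[55 _ _], head=0, tail=1, size=1
write(1): buf=[55 1 _], head=0, tail=2, size=2
read(): buf=[_ 1 _], head=1, tail=2, size=1
write(33): buf=[_ 1 33], head=1, tail=0, size=2
write(70): buf=[70 1 33], head=1, tail=1, size=3
read(): buf=[70 _ 33], head=2, tail=1, size=2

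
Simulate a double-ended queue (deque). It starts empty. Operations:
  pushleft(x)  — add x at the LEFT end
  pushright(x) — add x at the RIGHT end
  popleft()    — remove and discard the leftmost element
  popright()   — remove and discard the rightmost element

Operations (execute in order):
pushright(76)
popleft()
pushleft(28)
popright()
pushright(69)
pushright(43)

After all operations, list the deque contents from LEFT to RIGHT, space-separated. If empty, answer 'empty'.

Answer: 69 43

Derivation:
pushright(76): [76]
popleft(): []
pushleft(28): [28]
popright(): []
pushright(69): [69]
pushright(43): [69, 43]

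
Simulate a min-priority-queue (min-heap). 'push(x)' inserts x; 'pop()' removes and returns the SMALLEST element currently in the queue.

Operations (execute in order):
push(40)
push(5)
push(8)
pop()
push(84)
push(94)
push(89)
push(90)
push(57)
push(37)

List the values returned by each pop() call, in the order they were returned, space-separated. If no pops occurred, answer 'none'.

Answer: 5

Derivation:
push(40): heap contents = [40]
push(5): heap contents = [5, 40]
push(8): heap contents = [5, 8, 40]
pop() → 5: heap contents = [8, 40]
push(84): heap contents = [8, 40, 84]
push(94): heap contents = [8, 40, 84, 94]
push(89): heap contents = [8, 40, 84, 89, 94]
push(90): heap contents = [8, 40, 84, 89, 90, 94]
push(57): heap contents = [8, 40, 57, 84, 89, 90, 94]
push(37): heap contents = [8, 37, 40, 57, 84, 89, 90, 94]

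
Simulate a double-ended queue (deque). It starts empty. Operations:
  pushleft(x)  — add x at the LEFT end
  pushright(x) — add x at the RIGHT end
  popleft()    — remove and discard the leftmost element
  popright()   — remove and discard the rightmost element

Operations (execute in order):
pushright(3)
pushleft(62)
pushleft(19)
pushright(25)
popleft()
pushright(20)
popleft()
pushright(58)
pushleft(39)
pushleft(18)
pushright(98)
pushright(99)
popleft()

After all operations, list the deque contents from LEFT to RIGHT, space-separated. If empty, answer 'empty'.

pushright(3): [3]
pushleft(62): [62, 3]
pushleft(19): [19, 62, 3]
pushright(25): [19, 62, 3, 25]
popleft(): [62, 3, 25]
pushright(20): [62, 3, 25, 20]
popleft(): [3, 25, 20]
pushright(58): [3, 25, 20, 58]
pushleft(39): [39, 3, 25, 20, 58]
pushleft(18): [18, 39, 3, 25, 20, 58]
pushright(98): [18, 39, 3, 25, 20, 58, 98]
pushright(99): [18, 39, 3, 25, 20, 58, 98, 99]
popleft(): [39, 3, 25, 20, 58, 98, 99]

Answer: 39 3 25 20 58 98 99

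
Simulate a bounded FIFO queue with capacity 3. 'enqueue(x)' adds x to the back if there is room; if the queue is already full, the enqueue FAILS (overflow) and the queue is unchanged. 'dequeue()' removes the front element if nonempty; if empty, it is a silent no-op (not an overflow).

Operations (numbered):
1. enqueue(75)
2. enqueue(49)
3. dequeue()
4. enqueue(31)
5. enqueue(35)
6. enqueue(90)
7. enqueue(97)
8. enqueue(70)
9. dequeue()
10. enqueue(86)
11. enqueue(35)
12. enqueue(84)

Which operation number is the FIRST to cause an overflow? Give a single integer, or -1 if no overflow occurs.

1. enqueue(75): size=1
2. enqueue(49): size=2
3. dequeue(): size=1
4. enqueue(31): size=2
5. enqueue(35): size=3
6. enqueue(90): size=3=cap → OVERFLOW (fail)
7. enqueue(97): size=3=cap → OVERFLOW (fail)
8. enqueue(70): size=3=cap → OVERFLOW (fail)
9. dequeue(): size=2
10. enqueue(86): size=3
11. enqueue(35): size=3=cap → OVERFLOW (fail)
12. enqueue(84): size=3=cap → OVERFLOW (fail)

Answer: 6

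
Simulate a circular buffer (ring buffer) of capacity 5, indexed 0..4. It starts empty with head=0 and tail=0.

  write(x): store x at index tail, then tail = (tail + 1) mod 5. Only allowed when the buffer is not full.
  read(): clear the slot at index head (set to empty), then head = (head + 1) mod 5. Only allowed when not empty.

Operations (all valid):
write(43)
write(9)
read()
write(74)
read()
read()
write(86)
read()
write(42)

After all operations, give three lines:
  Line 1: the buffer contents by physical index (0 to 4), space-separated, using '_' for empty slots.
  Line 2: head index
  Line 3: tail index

write(43): buf=[43 _ _ _ _], head=0, tail=1, size=1
write(9): buf=[43 9 _ _ _], head=0, tail=2, size=2
read(): buf=[_ 9 _ _ _], head=1, tail=2, size=1
write(74): buf=[_ 9 74 _ _], head=1, tail=3, size=2
read(): buf=[_ _ 74 _ _], head=2, tail=3, size=1
read(): buf=[_ _ _ _ _], head=3, tail=3, size=0
write(86): buf=[_ _ _ 86 _], head=3, tail=4, size=1
read(): buf=[_ _ _ _ _], head=4, tail=4, size=0
write(42): buf=[_ _ _ _ 42], head=4, tail=0, size=1

Answer: _ _ _ _ 42
4
0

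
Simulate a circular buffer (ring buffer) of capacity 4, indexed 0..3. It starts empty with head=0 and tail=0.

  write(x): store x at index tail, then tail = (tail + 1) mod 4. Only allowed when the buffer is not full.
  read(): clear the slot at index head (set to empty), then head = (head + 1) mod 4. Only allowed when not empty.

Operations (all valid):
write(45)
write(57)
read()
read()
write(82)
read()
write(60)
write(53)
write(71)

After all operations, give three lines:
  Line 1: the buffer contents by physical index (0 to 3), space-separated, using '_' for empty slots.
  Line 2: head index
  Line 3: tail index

write(45): buf=[45 _ _ _], head=0, tail=1, size=1
write(57): buf=[45 57 _ _], head=0, tail=2, size=2
read(): buf=[_ 57 _ _], head=1, tail=2, size=1
read(): buf=[_ _ _ _], head=2, tail=2, size=0
write(82): buf=[_ _ 82 _], head=2, tail=3, size=1
read(): buf=[_ _ _ _], head=3, tail=3, size=0
write(60): buf=[_ _ _ 60], head=3, tail=0, size=1
write(53): buf=[53 _ _ 60], head=3, tail=1, size=2
write(71): buf=[53 71 _ 60], head=3, tail=2, size=3

Answer: 53 71 _ 60
3
2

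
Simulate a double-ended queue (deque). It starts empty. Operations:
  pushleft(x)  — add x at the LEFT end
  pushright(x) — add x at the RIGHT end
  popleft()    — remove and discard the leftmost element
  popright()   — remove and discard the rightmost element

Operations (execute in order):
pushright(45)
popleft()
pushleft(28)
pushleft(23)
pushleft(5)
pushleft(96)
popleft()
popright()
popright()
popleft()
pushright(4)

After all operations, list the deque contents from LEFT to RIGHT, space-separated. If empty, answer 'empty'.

Answer: 4

Derivation:
pushright(45): [45]
popleft(): []
pushleft(28): [28]
pushleft(23): [23, 28]
pushleft(5): [5, 23, 28]
pushleft(96): [96, 5, 23, 28]
popleft(): [5, 23, 28]
popright(): [5, 23]
popright(): [5]
popleft(): []
pushright(4): [4]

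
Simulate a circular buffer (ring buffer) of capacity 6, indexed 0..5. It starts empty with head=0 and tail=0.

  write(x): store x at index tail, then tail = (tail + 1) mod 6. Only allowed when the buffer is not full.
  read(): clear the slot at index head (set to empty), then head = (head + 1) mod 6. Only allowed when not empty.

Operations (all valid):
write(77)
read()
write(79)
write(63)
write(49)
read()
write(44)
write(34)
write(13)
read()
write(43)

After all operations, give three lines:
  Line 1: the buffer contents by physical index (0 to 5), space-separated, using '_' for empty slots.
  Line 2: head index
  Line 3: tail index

Answer: 13 43 _ 49 44 34
3
2

Derivation:
write(77): buf=[77 _ _ _ _ _], head=0, tail=1, size=1
read(): buf=[_ _ _ _ _ _], head=1, tail=1, size=0
write(79): buf=[_ 79 _ _ _ _], head=1, tail=2, size=1
write(63): buf=[_ 79 63 _ _ _], head=1, tail=3, size=2
write(49): buf=[_ 79 63 49 _ _], head=1, tail=4, size=3
read(): buf=[_ _ 63 49 _ _], head=2, tail=4, size=2
write(44): buf=[_ _ 63 49 44 _], head=2, tail=5, size=3
write(34): buf=[_ _ 63 49 44 34], head=2, tail=0, size=4
write(13): buf=[13 _ 63 49 44 34], head=2, tail=1, size=5
read(): buf=[13 _ _ 49 44 34], head=3, tail=1, size=4
write(43): buf=[13 43 _ 49 44 34], head=3, tail=2, size=5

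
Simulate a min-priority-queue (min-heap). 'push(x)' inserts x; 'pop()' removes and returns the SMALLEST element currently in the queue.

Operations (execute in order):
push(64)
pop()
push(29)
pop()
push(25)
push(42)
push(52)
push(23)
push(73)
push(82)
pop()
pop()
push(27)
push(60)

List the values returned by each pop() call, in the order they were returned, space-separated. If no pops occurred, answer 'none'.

Answer: 64 29 23 25

Derivation:
push(64): heap contents = [64]
pop() → 64: heap contents = []
push(29): heap contents = [29]
pop() → 29: heap contents = []
push(25): heap contents = [25]
push(42): heap contents = [25, 42]
push(52): heap contents = [25, 42, 52]
push(23): heap contents = [23, 25, 42, 52]
push(73): heap contents = [23, 25, 42, 52, 73]
push(82): heap contents = [23, 25, 42, 52, 73, 82]
pop() → 23: heap contents = [25, 42, 52, 73, 82]
pop() → 25: heap contents = [42, 52, 73, 82]
push(27): heap contents = [27, 42, 52, 73, 82]
push(60): heap contents = [27, 42, 52, 60, 73, 82]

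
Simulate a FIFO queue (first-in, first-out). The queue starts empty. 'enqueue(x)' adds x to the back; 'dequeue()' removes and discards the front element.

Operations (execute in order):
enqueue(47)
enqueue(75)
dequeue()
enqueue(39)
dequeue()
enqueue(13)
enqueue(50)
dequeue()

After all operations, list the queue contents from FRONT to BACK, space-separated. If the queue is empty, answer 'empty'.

enqueue(47): [47]
enqueue(75): [47, 75]
dequeue(): [75]
enqueue(39): [75, 39]
dequeue(): [39]
enqueue(13): [39, 13]
enqueue(50): [39, 13, 50]
dequeue(): [13, 50]

Answer: 13 50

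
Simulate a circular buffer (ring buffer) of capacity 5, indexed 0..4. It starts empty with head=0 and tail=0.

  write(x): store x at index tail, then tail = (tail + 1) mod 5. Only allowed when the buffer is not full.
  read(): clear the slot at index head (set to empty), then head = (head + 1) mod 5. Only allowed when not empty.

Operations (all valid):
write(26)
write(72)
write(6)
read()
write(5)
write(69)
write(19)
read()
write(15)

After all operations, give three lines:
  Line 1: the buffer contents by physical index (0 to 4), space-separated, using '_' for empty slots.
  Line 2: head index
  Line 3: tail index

write(26): buf=[26 _ _ _ _], head=0, tail=1, size=1
write(72): buf=[26 72 _ _ _], head=0, tail=2, size=2
write(6): buf=[26 72 6 _ _], head=0, tail=3, size=3
read(): buf=[_ 72 6 _ _], head=1, tail=3, size=2
write(5): buf=[_ 72 6 5 _], head=1, tail=4, size=3
write(69): buf=[_ 72 6 5 69], head=1, tail=0, size=4
write(19): buf=[19 72 6 5 69], head=1, tail=1, size=5
read(): buf=[19 _ 6 5 69], head=2, tail=1, size=4
write(15): buf=[19 15 6 5 69], head=2, tail=2, size=5

Answer: 19 15 6 5 69
2
2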